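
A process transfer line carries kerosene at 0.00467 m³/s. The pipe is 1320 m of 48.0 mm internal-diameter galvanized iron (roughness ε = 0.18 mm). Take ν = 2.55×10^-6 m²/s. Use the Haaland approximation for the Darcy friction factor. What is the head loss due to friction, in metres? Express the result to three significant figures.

V = 4Q/(πD²) = 4·0.00467/(π·0.0480²) = 2.581 m/s
Re = VD/ν = 2.581·0.0480/2.55×10^-6 = 4.86×10^4 → turbulent
ε/D = 0.18/48.0 = 0.00375
Haaland: f = 0.02996
h_f = f(L/D)V²/(2g) = 0.02996·(1320/0.0480)·2.581²/(2·9.81) = 279.6 m

h_f ≈ 280 m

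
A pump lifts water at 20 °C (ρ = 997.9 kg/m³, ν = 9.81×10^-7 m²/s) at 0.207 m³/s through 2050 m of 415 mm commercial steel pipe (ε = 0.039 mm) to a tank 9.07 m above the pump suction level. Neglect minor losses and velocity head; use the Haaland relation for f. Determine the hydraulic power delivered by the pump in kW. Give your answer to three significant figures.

P_hyd ≈ 34.9 kW

V = 4Q/(πD²) = 1.530 m/s; Re = 6.47×10^5; ε/D = 9.40×10^-5; f = 0.01379
h_f = f(L/D)V²/2g = 8.132 m
Total head H = z + h_f = 9.07 + 8.132 = 17.20 m
P_hyd = ρgQH = 997.9·9.81·0.207·17.20 = 34.86 kW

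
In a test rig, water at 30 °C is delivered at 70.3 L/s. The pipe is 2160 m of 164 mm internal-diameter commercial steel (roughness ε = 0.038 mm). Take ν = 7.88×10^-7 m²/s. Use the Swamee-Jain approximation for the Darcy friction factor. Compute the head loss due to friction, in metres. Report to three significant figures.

h_f ≈ 115 m

V = 4Q/(πD²) = 4·0.0703/(π·0.164²) = 3.328 m/s
Re = VD/ν = 3.328·0.164/7.88×10^-7 = 6.93×10^5 → turbulent
ε/D = 0.038/164 = 2.32×10^-4
Swamee-Jain: f = 0.01543
h_f = f(L/D)V²/(2g) = 0.01543·(2160/0.164)·3.328²/(2·9.81) = 114.7 m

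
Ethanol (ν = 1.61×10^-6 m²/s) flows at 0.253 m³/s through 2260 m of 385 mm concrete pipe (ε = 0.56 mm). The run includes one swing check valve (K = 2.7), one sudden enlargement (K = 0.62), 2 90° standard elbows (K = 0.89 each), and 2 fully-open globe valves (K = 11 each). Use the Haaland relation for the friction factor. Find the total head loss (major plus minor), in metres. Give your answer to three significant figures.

V = 4Q/(πD²) = 2.173 m/s; V²/2g = 0.2407 m
Re = 5.20×10^5, ε/D = 0.00145 → f = 0.02199 (Haaland)
Major: h_f = f(L/D)·V²/2g = 0.02199·5870·0.2407 = 31.07 m
Minor: ΣK = 27.1; h_m = ΣK·V²/2g = 6.524 m
Total H_L = 31.07 + 6.524 = 37.59 m

H_L ≈ 37.6 m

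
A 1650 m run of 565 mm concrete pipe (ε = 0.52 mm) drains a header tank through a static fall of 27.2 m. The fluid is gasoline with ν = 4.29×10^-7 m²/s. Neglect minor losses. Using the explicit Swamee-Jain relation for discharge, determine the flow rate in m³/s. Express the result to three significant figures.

Q ≈ 0.771 m³/s

Swamee-Jain (Type II): Q = -0.965·√(gD⁵h_f/L)·ln[ε/(3.7D) + √(3.17ν²L/(gD³h_f))]
√(gD⁵h_f/L) = √(9.81·0.565⁵·27.2/1650) = 0.09649
ε/(3.7D) = 2.49×10^-4; √(3.17ν²L/(gD³h_f)) = 4.47×10^-6
Q = -0.965·0.09649·ln(2.532×10^-4) = 0.7711 m³/s
Check: V = 3.08 m/s, Re = 4.05×10^6, f = 0.01936, h_f = 27.3 m ≈ 27.2 m ✓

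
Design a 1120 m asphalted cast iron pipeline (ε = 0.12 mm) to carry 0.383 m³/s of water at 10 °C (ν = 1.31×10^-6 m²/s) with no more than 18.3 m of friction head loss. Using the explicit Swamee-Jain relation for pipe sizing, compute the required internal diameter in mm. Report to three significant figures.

Swamee-Jain (Type III): D = 0.66·[ε^1.25·(LQ²/(gh_f))^4.75 + ν·Q^9.4·(L/(gh_f))^5.2]^0.04
LQ²/(gh_f) = 0.9152; L/(gh_f) = 6.239
Term 1 = ε^1.25·(…)^4.75 = 8.24×10^-6; Term 2 = ν·Q^9.4·(…)^5.2 = 2.16×10^-6
D = 0.66·(8.24×10^-6 + 2.16×10^-6)^0.04 = 0.4171 m = 417 mm
Check: V = 2.80 m/s, Re = 8.93×10^5, f = 0.01573, h_f = 16.9 m ≈ 18.3 m ✓

D ≈ 417 mm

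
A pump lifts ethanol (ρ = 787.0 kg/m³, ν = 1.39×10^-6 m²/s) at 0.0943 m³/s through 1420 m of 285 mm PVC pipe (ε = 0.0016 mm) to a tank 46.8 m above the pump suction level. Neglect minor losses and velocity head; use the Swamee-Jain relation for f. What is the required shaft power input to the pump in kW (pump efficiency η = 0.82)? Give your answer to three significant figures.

P_shaft ≈ 48.7 kW

V = 4Q/(πD²) = 1.478 m/s; Re = 3.03×10^5; ε/D = 5.61×10^-6; f = 0.01441
h_f = f(L/D)V²/2g = 7.998 m
Total head H = z + h_f = 46.8 + 7.998 = 54.80 m
P_hyd = ρgQH = 787.0·9.81·0.0943·54.80 = 39.89 kW
P_shaft = P_hyd/η = 39.89/0.82 = 48.65 kW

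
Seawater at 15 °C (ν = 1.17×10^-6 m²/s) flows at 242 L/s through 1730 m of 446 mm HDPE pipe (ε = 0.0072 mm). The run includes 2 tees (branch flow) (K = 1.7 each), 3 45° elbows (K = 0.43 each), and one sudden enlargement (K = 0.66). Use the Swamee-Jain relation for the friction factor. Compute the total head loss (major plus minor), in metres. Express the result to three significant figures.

V = 4Q/(πD²) = 1.549 m/s; V²/2g = 0.1223 m
Re = 5.90×10^5, ε/D = 1.61×10^-5 → f = 0.01299 (Swamee-Jain)
Major: h_f = f(L/D)·V²/2g = 0.01299·3879·0.1223 = 6.164 m
Minor: ΣK = 5.35; h_m = ΣK·V²/2g = 0.6543 m
Total H_L = 6.164 + 0.6543 = 6.818 m

H_L ≈ 6.82 m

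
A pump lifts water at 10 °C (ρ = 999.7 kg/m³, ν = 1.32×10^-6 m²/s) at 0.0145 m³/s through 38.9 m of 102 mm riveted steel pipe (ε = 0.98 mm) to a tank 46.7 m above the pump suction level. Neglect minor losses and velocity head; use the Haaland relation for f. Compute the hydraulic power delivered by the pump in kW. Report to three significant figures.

P_hyd ≈ 6.97 kW

V = 4Q/(πD²) = 1.775 m/s; Re = 1.37×10^5; ε/D = 0.00961; f = 0.03789
h_f = f(L/D)V²/2g = 2.319 m
Total head H = z + h_f = 46.7 + 2.319 = 49.02 m
P_hyd = ρgQH = 999.7·9.81·0.0145·49.02 = 6.971 kW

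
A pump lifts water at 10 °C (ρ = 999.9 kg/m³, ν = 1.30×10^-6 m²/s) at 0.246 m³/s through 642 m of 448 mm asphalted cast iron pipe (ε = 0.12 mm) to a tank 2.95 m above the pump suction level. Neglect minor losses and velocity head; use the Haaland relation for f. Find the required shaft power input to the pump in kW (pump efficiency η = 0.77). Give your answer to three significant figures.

P_shaft ≈ 18.1 kW

V = 4Q/(πD²) = 1.561 m/s; Re = 5.38×10^5; ε/D = 2.68×10^-4; f = 0.01581
h_f = f(L/D)V²/2g = 2.813 m
Total head H = z + h_f = 2.95 + 2.813 = 5.763 m
P_hyd = ρgQH = 999.9·9.81·0.246·5.763 = 13.91 kW
P_shaft = P_hyd/η = 13.91/0.77 = 18.06 kW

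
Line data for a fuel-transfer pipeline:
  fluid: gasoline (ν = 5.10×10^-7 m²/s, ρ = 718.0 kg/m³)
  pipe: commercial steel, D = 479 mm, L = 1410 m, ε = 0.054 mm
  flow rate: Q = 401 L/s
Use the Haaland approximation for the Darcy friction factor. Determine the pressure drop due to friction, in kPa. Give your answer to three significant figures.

Δp ≈ 67.7 kPa

V = 4Q/(πD²) = 4·0.401/(π·0.479²) = 2.225 m/s
Re = VD/ν = 2.225·0.479/5.10×10^-7 = 2.09×10^6 → turbulent
ε/D = 0.054/479 = 1.13×10^-4
Haaland: f = 0.01293
h_f = f(L/D)V²/(2g) = 0.01293·(1410/0.479)·2.225²/(2·9.81) = 9.606 m
Δp = ρg·h_f = 718.0·9.81·9.606 = 67.66 kPa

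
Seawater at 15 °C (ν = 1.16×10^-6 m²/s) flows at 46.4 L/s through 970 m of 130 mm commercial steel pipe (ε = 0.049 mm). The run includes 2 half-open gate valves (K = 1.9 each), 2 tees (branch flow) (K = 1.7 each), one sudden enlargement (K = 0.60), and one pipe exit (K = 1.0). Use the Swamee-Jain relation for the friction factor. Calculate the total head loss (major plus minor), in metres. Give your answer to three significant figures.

H_L ≈ 85.5 m

V = 4Q/(πD²) = 3.496 m/s; V²/2g = 0.6229 m
Re = 3.92×10^5, ε/D = 3.77×10^-4 → f = 0.01722 (Swamee-Jain)
Major: h_f = f(L/D)·V²/2g = 0.01722·7462·0.6229 = 80.05 m
Minor: ΣK = 8.80; h_m = ΣK·V²/2g = 5.481 m
Total H_L = 80.05 + 5.481 = 85.53 m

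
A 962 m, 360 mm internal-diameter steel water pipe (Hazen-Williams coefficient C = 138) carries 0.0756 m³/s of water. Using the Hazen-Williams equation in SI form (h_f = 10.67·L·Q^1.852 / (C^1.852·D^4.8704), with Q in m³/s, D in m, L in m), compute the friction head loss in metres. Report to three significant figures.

h_f ≈ 1.36 m

h_f = 10.67·962·0.0756^1.852 / (138^1.852·0.360^4.8704) = 1.356 m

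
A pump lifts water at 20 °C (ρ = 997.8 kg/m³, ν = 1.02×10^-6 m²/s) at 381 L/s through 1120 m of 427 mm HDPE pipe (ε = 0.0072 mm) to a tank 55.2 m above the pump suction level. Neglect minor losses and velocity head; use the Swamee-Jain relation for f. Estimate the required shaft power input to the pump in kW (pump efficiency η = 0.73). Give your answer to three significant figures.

P_shaft ≈ 339 kW

V = 4Q/(πD²) = 2.661 m/s; Re = 1.11×10^6; ε/D = 1.69×10^-5; f = 0.01183
h_f = f(L/D)V²/2g = 11.20 m
Total head H = z + h_f = 55.2 + 11.20 = 66.40 m
P_hyd = ρgQH = 997.8·9.81·0.381·66.40 = 247.6 kW
P_shaft = P_hyd/η = 247.6/0.73 = 339.2 kW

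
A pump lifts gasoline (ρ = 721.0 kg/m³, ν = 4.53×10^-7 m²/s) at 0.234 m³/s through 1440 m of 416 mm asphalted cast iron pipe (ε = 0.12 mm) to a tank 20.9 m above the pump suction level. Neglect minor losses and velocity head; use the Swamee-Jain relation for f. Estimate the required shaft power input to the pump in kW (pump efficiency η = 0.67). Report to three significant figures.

V = 4Q/(πD²) = 1.722 m/s; Re = 1.58×10^6; ε/D = 2.88×10^-4; f = 0.01538
h_f = f(L/D)V²/2g = 8.045 m
Total head H = z + h_f = 20.9 + 8.045 = 28.95 m
P_hyd = ρgQH = 721.0·9.81·0.234·28.95 = 47.91 kW
P_shaft = P_hyd/η = 47.91/0.67 = 71.50 kW

P_shaft ≈ 71.5 kW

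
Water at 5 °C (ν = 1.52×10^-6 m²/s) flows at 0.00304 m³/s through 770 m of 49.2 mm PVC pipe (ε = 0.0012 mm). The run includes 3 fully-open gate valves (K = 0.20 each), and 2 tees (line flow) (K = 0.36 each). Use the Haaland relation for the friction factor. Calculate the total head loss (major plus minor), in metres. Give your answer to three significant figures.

V = 4Q/(πD²) = 1.599 m/s; V²/2g = 0.1303 m
Re = 5.18×10^4, ε/D = 2.44×10^-5 → f = 0.02061 (Haaland)
Major: h_f = f(L/D)·V²/2g = 0.02061·15650·0.1303 = 42.04 m
Minor: ΣK = 1.32; h_m = ΣK·V²/2g = 0.1720 m
Total H_L = 42.04 + 0.1720 = 42.22 m

H_L ≈ 42.2 m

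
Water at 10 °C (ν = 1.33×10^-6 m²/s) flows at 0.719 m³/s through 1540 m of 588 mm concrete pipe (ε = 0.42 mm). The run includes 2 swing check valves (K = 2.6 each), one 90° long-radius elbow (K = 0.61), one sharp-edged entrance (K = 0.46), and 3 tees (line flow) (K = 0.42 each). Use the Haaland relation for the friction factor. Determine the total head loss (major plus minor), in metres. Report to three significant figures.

V = 4Q/(πD²) = 2.648 m/s; V²/2g = 0.3573 m
Re = 1.17×10^6, ε/D = 7.14×10^-4 → f = 0.01845 (Haaland)
Major: h_f = f(L/D)·V²/2g = 0.01845·2619·0.3573 = 17.27 m
Minor: ΣK = 7.53; h_m = ΣK·V²/2g = 2.691 m
Total H_L = 17.27 + 2.691 = 19.96 m

H_L ≈ 20.0 m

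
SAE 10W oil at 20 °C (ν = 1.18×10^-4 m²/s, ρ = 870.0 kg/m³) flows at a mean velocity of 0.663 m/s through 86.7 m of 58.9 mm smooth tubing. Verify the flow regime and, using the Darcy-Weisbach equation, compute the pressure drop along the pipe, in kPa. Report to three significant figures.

Δp ≈ 54.4 kPa

Re = VD/ν = 0.663·0.05890/1.18×10^-4 = 331 → laminar (Re < 2300)
f = 64/Re = 0.1934
h_f = f(L/D)V²/(2g) = 0.1934·(86.7/0.05890)·0.663²/(2·9.81) = 6.378 m
Δp = ρg·h_f = 870.0·9.81·6.378 = 54.43 kPa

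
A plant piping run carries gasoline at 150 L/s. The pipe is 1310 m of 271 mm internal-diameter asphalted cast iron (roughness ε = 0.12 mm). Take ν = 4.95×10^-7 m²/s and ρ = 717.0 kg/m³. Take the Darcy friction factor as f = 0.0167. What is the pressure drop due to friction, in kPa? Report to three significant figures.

V = 4Q/(πD²) = 4·0.150/(π·0.271²) = 2.601 m/s
h_f = f(L/D)V²/(2g) = 0.01670·(1310/0.271)·2.601²/(2·9.81) = 27.83 m
Δp = ρg·h_f = 717.0·9.81·27.83 = 195.7 kPa

Δp ≈ 196 kPa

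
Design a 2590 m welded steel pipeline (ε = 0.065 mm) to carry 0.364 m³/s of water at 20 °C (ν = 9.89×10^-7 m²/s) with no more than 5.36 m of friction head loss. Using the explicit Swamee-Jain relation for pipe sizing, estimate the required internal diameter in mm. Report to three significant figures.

Swamee-Jain (Type III): D = 0.66·[ε^1.25·(LQ²/(gh_f))^4.75 + ν·Q^9.4·(L/(gh_f))^5.2]^0.04
LQ²/(gh_f) = 6.526; L/(gh_f) = 49.26
Term 1 = ε^1.25·(…)^4.75 = 0.0432; Term 2 = ν·Q^9.4·(…)^5.2 = 0.0468
D = 0.66·(0.0432 + 0.0468)^0.04 = 0.5994 m = 599 mm
Check: V = 1.29 m/s, Re = 7.82×10^5, f = 0.01392, h_f = 5.10 m ≈ 5.36 m ✓

D ≈ 599 mm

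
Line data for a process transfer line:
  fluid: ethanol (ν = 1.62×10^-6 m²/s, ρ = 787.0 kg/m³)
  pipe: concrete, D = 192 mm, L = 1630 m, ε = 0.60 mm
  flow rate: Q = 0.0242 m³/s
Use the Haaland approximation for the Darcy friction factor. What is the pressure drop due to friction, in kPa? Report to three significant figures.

V = 4Q/(πD²) = 4·0.0242/(π·0.192²) = 0.8358 m/s
Re = VD/ν = 0.8358·0.192/1.62×10^-6 = 9.91×10^4 → turbulent
ε/D = 0.60/192 = 0.00312
Haaland: f = 0.02767
h_f = f(L/D)V²/(2g) = 0.02767·(1630/0.192)·0.8358²/(2·9.81) = 8.365 m
Δp = ρg·h_f = 787.0·9.81·8.365 = 64.58 kPa

Δp ≈ 64.6 kPa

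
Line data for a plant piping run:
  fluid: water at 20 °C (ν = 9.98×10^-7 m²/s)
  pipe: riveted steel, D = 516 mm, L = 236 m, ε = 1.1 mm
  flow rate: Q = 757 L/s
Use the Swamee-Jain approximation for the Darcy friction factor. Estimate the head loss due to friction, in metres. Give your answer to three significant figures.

V = 4Q/(πD²) = 4·0.757/(π·0.516²) = 3.620 m/s
Re = VD/ν = 3.620·0.516/9.98×10^-7 = 1.87×10^6 → turbulent
ε/D = 1.1/516 = 0.00213
Swamee-Jain: f = 0.02397
h_f = f(L/D)V²/(2g) = 0.02397·(236/0.516)·3.620²/(2·9.81) = 7.321 m

h_f ≈ 7.32 m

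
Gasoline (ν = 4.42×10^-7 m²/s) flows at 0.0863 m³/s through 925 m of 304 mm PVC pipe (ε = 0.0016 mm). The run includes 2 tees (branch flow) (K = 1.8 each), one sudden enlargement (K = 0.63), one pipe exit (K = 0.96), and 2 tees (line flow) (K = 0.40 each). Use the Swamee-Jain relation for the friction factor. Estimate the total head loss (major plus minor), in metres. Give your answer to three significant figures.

H_L ≈ 3.09 m

V = 4Q/(πD²) = 1.189 m/s; V²/2g = 0.07205 m
Re = 8.18×10^5, ε/D = 5.26×10^-6 → f = 0.01213 (Swamee-Jain)
Major: h_f = f(L/D)·V²/2g = 0.01213·3043·0.07205 = 2.659 m
Minor: ΣK = 5.99; h_m = ΣK·V²/2g = 0.4316 m
Total H_L = 2.659 + 0.4316 = 3.090 m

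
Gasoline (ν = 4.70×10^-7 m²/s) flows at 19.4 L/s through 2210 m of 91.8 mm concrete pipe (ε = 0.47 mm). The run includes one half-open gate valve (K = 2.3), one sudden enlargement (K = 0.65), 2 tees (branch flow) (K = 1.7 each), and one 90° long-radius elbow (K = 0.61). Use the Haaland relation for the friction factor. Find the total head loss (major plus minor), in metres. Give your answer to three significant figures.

H_L ≈ 328 m

V = 4Q/(πD²) = 2.931 m/s; V²/2g = 0.4379 m
Re = 5.72×10^5, ε/D = 0.00512 → f = 0.03080 (Haaland)
Major: h_f = f(L/D)·V²/2g = 0.03080·24074·0.4379 = 324.7 m
Minor: ΣK = 6.96; h_m = ΣK·V²/2g = 3.048 m
Total H_L = 324.7 + 3.048 = 327.7 m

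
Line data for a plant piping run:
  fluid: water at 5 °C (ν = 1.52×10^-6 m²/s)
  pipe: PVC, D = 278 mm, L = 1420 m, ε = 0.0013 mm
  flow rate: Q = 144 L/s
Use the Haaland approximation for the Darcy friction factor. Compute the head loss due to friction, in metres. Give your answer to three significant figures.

h_f ≈ 19.7 m

V = 4Q/(πD²) = 4·0.144/(π·0.278²) = 2.372 m/s
Re = VD/ν = 2.372·0.278/1.52×10^-6 = 4.34×10^5 → turbulent
ε/D = 0.0013/278 = 4.68×10^-6
Haaland: f = 0.01345
h_f = f(L/D)V²/(2g) = 0.01345·(1420/0.278)·2.372²/(2·9.81) = 19.70 m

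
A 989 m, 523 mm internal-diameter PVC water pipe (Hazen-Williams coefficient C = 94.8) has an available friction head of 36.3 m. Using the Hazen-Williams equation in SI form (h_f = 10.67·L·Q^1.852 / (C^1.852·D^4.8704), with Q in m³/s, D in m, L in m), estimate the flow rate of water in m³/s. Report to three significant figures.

Rearranging: Q = [h_f·C^1.852·D^4.8704 / (10.67·L)]^(1/1.852)
Q = [36.3·94.8^1.852·0.523^4.8704 / (10.67·989)]^0.540 = 0.8061 m³/s

Q ≈ 0.806 m³/s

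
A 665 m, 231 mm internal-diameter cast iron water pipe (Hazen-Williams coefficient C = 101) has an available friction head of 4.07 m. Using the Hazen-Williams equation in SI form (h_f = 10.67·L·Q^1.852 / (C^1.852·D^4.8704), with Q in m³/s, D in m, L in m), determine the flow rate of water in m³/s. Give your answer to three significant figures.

Q ≈ 0.0381 m³/s

Rearranging: Q = [h_f·C^1.852·D^4.8704 / (10.67·L)]^(1/1.852)
Q = [4.07·101^1.852·0.231^4.8704 / (10.67·665)]^0.540 = 0.03807 m³/s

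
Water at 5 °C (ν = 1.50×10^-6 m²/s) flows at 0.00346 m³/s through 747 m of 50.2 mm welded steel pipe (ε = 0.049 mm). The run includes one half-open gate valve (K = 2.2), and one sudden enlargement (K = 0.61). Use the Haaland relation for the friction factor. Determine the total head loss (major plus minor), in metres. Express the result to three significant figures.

V = 4Q/(πD²) = 1.748 m/s; V²/2g = 0.1558 m
Re = 5.85×10^4, ε/D = 9.76×10^-4 → f = 0.02318 (Haaland)
Major: h_f = f(L/D)·V²/2g = 0.02318·14880·0.1558 = 53.73 m
Minor: ΣK = 2.81; h_m = ΣK·V²/2g = 0.4377 m
Total H_L = 53.73 + 0.4377 = 54.17 m

H_L ≈ 54.2 m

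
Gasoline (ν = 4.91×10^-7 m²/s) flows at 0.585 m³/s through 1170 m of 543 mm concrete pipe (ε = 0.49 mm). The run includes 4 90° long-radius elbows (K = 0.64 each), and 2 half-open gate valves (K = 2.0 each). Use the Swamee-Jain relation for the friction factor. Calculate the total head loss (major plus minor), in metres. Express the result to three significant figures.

H_L ≈ 15.7 m

V = 4Q/(πD²) = 2.526 m/s; V²/2g = 0.3253 m
Re = 2.79×10^6, ε/D = 9.02×10^-4 → f = 0.01932 (Swamee-Jain)
Major: h_f = f(L/D)·V²/2g = 0.01932·2155·0.3253 = 13.54 m
Minor: ΣK = 6.56; h_m = ΣK·V²/2g = 2.134 m
Total H_L = 13.54 + 2.134 = 15.68 m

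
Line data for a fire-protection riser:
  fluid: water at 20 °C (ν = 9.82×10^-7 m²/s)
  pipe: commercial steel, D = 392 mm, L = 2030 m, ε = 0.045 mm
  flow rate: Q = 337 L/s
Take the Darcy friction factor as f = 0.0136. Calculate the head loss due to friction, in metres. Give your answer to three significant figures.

V = 4Q/(πD²) = 4·0.337/(π·0.392²) = 2.792 m/s
h_f = f(L/D)V²/(2g) = 0.01360·(2030/0.392)·2.792²/(2·9.81) = 27.99 m

h_f ≈ 28.0 m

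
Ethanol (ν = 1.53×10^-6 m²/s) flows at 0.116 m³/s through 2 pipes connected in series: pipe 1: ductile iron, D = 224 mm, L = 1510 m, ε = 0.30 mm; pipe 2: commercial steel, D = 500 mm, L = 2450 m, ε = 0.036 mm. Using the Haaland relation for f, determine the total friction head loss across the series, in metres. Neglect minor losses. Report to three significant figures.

H ≈ 65.8 m

Pipe 1: V = 2.944 m/s, Re = 4.31×10^5, ε/D = 0.00134, f = 0.02164, h_1 = f(L/D)V²/2g = 64.43 m
Pipe 2: V = 0.5908 m/s, Re = 1.93×10^5, ε/D = 7.20×10^-5, f = 0.01608, h_2 = f(L/D)V²/2g = 1.402 m
Series → Q common, losses add: H = Σh = 65.84 m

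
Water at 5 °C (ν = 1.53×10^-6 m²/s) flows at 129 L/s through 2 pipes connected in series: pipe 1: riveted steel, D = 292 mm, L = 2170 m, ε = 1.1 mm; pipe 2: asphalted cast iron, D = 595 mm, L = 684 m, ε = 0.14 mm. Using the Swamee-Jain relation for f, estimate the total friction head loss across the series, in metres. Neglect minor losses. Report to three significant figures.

H ≈ 40.1 m

Pipe 1: V = 1.926 m/s, Re = 3.68×10^5, ε/D = 0.00377, f = 0.02836, h_1 = f(L/D)V²/2g = 39.87 m
Pipe 2: V = 0.4639 m/s, Re = 1.80×10^5, ε/D = 2.35×10^-4, f = 0.01760, h_2 = f(L/D)V²/2g = 0.2220 m
Series → Q common, losses add: H = Σh = 40.09 m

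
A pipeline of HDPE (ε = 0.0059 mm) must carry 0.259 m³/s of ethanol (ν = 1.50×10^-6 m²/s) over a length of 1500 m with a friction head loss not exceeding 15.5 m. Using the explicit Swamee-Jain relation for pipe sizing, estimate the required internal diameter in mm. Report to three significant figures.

D ≈ 375 mm

Swamee-Jain (Type III): D = 0.66·[ε^1.25·(LQ²/(gh_f))^4.75 + ν·Q^9.4·(L/(gh_f))^5.2]^0.04
LQ²/(gh_f) = 0.6617; L/(gh_f) = 9.865
Term 1 = ε^1.25·(…)^4.75 = 4.09×10^-8; Term 2 = ν·Q^9.4·(…)^5.2 = 6.77×10^-7
D = 0.66·(4.09×10^-8 + 6.77×10^-7)^0.04 = 0.3748 m = 375 mm
Check: V = 2.35 m/s, Re = 5.87×10^5, f = 0.01300, h_f = 14.6 m ≈ 15.5 m ✓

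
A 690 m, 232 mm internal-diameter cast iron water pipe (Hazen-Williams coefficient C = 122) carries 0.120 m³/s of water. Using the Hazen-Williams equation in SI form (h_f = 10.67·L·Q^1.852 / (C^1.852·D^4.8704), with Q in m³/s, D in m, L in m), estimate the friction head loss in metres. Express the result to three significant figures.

h_f = 10.67·690·0.120^1.852 / (122^1.852·0.232^4.8704) = 24.44 m

h_f ≈ 24.4 m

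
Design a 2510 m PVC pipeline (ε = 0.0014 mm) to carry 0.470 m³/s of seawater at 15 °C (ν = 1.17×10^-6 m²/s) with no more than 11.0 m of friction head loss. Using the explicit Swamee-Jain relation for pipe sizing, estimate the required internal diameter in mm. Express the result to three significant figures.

D ≈ 554 mm

Swamee-Jain (Type III): D = 0.66·[ε^1.25·(LQ²/(gh_f))^4.75 + ν·Q^9.4·(L/(gh_f))^5.2]^0.04
LQ²/(gh_f) = 5.138; L/(gh_f) = 23.26
Term 1 = ε^1.25·(…)^4.75 = 1.15×10^-4; Term 2 = ν·Q^9.4·(…)^5.2 = 0.0124
D = 0.66·(1.15×10^-4 + 0.0124)^0.04 = 0.5539 m = 554 mm
Check: V = 1.95 m/s, Re = 9.23×10^5, f = 0.01182, h_f = 10.4 m ≈ 11.0 m ✓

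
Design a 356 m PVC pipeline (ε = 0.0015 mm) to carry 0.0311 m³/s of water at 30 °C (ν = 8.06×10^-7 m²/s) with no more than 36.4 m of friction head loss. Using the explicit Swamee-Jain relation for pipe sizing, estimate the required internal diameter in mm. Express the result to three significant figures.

D ≈ 102 mm

Swamee-Jain (Type III): D = 0.66·[ε^1.25·(LQ²/(gh_f))^4.75 + ν·Q^9.4·(L/(gh_f))^5.2]^0.04
LQ²/(gh_f) = 9.643×10^-4; L/(gh_f) = 0.9970
Term 1 = ε^1.25·(…)^4.75 = 2.48×10^-22; Term 2 = ν·Q^9.4·(…)^5.2 = 5.39×10^-21
D = 0.66·(2.48×10^-22 + 5.39×10^-21)^0.04 = 0.1022 m = 102 mm
Check: V = 3.79 m/s, Re = 4.81×10^5, f = 0.01341, h_f = 34.2 m ≈ 36.4 m ✓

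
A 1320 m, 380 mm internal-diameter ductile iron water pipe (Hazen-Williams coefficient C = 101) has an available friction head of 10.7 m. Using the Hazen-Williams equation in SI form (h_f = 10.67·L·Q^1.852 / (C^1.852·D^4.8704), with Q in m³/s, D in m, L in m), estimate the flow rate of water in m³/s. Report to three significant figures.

Rearranging: Q = [h_f·C^1.852·D^4.8704 / (10.67·L)]^(1/1.852)
Q = [10.7·101^1.852·0.380^4.8704 / (10.67·1320)]^0.540 = 0.1640 m³/s

Q ≈ 0.164 m³/s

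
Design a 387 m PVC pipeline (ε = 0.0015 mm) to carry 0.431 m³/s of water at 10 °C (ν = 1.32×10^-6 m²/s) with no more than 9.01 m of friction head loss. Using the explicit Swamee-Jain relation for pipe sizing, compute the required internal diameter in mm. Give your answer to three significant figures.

Swamee-Jain (Type III): D = 0.66·[ε^1.25·(LQ²/(gh_f))^4.75 + ν·Q^9.4·(L/(gh_f))^5.2]^0.04
LQ²/(gh_f) = 0.8133; L/(gh_f) = 4.378
Term 1 = ε^1.25·(…)^4.75 = 1.97×10^-8; Term 2 = ν·Q^9.4·(…)^5.2 = 1.05×10^-6
D = 0.66·(1.97×10^-8 + 1.05×10^-6)^0.04 = 0.3808 m = 381 mm
Check: V = 3.79 m/s, Re = 1.09×10^6, f = 0.01154, h_f = 8.57 m ≈ 9.01 m ✓

D ≈ 381 mm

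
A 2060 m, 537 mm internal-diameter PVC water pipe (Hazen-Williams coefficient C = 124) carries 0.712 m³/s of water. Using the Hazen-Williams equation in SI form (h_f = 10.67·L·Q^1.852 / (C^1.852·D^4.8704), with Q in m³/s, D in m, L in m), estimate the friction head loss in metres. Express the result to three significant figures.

h_f ≈ 32.1 m

h_f = 10.67·2060·0.712^1.852 / (124^1.852·0.537^4.8704) = 32.13 m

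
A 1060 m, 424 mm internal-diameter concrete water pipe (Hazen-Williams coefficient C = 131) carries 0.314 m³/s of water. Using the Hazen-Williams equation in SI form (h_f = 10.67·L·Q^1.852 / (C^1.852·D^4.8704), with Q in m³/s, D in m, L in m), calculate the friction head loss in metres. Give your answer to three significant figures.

h_f = 10.67·1060·0.314^1.852 / (131^1.852·0.424^4.8704) = 10.36 m

h_f ≈ 10.4 m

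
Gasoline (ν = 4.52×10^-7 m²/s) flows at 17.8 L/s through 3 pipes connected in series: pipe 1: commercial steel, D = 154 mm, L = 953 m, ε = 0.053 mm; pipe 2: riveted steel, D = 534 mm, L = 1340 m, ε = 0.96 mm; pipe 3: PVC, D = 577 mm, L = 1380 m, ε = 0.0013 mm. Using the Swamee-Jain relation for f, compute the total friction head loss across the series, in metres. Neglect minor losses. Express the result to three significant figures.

H ≈ 5.00 m

Pipe 1: V = 0.9556 m/s, Re = 3.26×10^5, ε/D = 3.44×10^-4, f = 0.01724, h_1 = f(L/D)V²/2g = 4.967 m
Pipe 2: V = 0.07948 m/s, Re = 9.39×10^4, ε/D = 0.00180, f = 0.02490, h_2 = f(L/D)V²/2g = 0.02011 m
Pipe 3: V = 0.06807 m/s, Re = 8.69×10^4, ε/D = 2.25×10^-6, f = 0.01841, h_3 = f(L/D)V²/2g = 0.01040 m
Series → Q common, losses add: H = Σh = 4.998 m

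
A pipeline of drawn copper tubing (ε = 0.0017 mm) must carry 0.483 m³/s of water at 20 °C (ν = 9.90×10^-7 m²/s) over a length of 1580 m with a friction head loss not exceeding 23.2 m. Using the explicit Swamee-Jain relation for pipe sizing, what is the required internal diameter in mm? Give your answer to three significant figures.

D ≈ 432 mm

Swamee-Jain (Type III): D = 0.66·[ε^1.25·(LQ²/(gh_f))^4.75 + ν·Q^9.4·(L/(gh_f))^5.2]^0.04
LQ²/(gh_f) = 1.620; L/(gh_f) = 6.942
Term 1 = ε^1.25·(…)^4.75 = 6.06×10^-7; Term 2 = ν·Q^9.4·(…)^5.2 = 2.52×10^-5
D = 0.66·(6.06×10^-7 + 2.52×10^-5)^0.04 = 0.4325 m = 432 mm
Check: V = 3.29 m/s, Re = 1.44×10^6, f = 0.01105, h_f = 22.2 m ≈ 23.2 m ✓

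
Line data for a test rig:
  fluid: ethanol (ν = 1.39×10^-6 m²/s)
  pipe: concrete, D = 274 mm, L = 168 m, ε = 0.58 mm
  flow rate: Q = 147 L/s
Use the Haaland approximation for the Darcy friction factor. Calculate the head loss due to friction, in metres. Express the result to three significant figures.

V = 4Q/(πD²) = 4·0.147/(π·0.274²) = 2.493 m/s
Re = VD/ν = 2.493·0.274/1.39×10^-6 = 4.91×10^5 → turbulent
ε/D = 0.58/274 = 0.00212
Haaland: f = 0.02414
h_f = f(L/D)V²/(2g) = 0.02414·(168/0.274)·2.493²/(2·9.81) = 4.689 m

h_f ≈ 4.69 m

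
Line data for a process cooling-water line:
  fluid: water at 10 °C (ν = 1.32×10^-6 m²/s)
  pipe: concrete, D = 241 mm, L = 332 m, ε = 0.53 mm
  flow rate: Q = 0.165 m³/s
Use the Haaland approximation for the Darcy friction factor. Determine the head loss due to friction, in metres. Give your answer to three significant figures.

V = 4Q/(πD²) = 4·0.165/(π·0.241²) = 3.617 m/s
Re = VD/ν = 3.617·0.241/1.32×10^-6 = 6.60×10^5 → turbulent
ε/D = 0.53/241 = 0.00220
Haaland: f = 0.02430
h_f = f(L/D)V²/(2g) = 0.02430·(332/0.241)·3.617²/(2·9.81) = 22.32 m

h_f ≈ 22.3 m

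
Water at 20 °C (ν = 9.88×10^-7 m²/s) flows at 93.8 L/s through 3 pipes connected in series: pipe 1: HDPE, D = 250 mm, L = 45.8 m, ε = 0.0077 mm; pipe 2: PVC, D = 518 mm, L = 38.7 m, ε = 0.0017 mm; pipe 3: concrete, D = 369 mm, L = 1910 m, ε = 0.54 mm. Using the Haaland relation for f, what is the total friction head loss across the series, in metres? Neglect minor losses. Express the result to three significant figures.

H ≈ 4.99 m

Pipe 1: V = 1.911 m/s, Re = 4.84×10^5, ε/D = 3.08×10^-5, f = 0.01350, h_1 = f(L/D)V²/2g = 0.4604 m
Pipe 2: V = 0.4451 m/s, Re = 2.33×10^5, ε/D = 3.28×10^-6, f = 0.01506, h_2 = f(L/D)V²/2g = 0.01136 m
Pipe 3: V = 0.8771 m/s, Re = 3.28×10^5, ε/D = 0.00146, f = 0.02224, h_3 = f(L/D)V²/2g = 4.513 m
Series → Q common, losses add: H = Σh = 4.985 m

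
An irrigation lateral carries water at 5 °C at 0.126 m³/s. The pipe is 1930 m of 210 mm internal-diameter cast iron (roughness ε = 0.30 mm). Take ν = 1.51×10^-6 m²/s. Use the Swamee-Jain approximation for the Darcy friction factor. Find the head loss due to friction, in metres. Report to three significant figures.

h_f ≈ 137 m

V = 4Q/(πD²) = 4·0.126/(π·0.210²) = 3.638 m/s
Re = VD/ν = 3.638·0.210/1.51×10^-6 = 5.06×10^5 → turbulent
ε/D = 0.30/210 = 0.00143
Swamee-Jain: f = 0.02204
h_f = f(L/D)V²/(2g) = 0.02204·(1930/0.210)·3.638²/(2·9.81) = 136.6 m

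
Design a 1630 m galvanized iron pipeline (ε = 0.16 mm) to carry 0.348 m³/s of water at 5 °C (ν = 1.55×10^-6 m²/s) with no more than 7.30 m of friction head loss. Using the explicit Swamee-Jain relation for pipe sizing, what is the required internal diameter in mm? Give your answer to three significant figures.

D ≈ 524 mm

Swamee-Jain (Type III): D = 0.66·[ε^1.25·(LQ²/(gh_f))^4.75 + ν·Q^9.4·(L/(gh_f))^5.2]^0.04
LQ²/(gh_f) = 2.756; L/(gh_f) = 22.76
Term 1 = ε^1.25·(…)^4.75 = 0.00222; Term 2 = ν·Q^9.4·(…)^5.2 = 8.68×10^-4
D = 0.66·(0.00222 + 8.68×10^-4)^0.04 = 0.5238 m = 524 mm
Check: V = 1.62 m/s, Re = 5.46×10^5, f = 0.01632, h_f = 6.75 m ≈ 7.30 m ✓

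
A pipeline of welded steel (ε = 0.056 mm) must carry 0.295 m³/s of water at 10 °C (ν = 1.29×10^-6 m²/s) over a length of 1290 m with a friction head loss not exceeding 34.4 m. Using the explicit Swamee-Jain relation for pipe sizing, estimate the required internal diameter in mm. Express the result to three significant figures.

D ≈ 334 mm

Swamee-Jain (Type III): D = 0.66·[ε^1.25·(LQ²/(gh_f))^4.75 + ν·Q^9.4·(L/(gh_f))^5.2]^0.04
LQ²/(gh_f) = 0.3327; L/(gh_f) = 3.823
Term 1 = ε^1.25·(…)^4.75 = 2.60×10^-8; Term 2 = ν·Q^9.4·(…)^5.2 = 1.43×10^-8
D = 0.66·(2.60×10^-8 + 1.43×10^-8)^0.04 = 0.3340 m = 334 mm
Check: V = 3.37 m/s, Re = 8.72×10^5, f = 0.01453, h_f = 32.4 m ≈ 34.4 m ✓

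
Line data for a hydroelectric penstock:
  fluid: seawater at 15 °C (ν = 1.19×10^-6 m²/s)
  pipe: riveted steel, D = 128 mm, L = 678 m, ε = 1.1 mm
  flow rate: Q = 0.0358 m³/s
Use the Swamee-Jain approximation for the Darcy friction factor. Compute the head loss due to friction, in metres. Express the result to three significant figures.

V = 4Q/(πD²) = 4·0.0358/(π·0.128²) = 2.782 m/s
Re = VD/ν = 2.782·0.128/1.19×10^-6 = 2.99×10^5 → turbulent
ε/D = 1.1/128 = 0.00859
Swamee-Jain: f = 0.03638
h_f = f(L/D)V²/(2g) = 0.03638·(678/0.128)·2.782²/(2·9.81) = 76.01 m

h_f ≈ 76.0 m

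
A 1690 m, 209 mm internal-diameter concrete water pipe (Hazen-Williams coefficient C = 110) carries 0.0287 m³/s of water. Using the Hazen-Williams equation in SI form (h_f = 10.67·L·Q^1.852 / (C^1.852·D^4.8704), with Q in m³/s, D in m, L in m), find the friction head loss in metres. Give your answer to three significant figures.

h_f ≈ 8.52 m

h_f = 10.67·1690·0.0287^1.852 / (110^1.852·0.209^4.8704) = 8.522 m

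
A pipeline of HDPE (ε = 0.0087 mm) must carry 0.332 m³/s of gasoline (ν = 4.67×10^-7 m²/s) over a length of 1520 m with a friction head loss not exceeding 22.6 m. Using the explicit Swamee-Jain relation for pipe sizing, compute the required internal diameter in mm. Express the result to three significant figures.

Swamee-Jain (Type III): D = 0.66·[ε^1.25·(LQ²/(gh_f))^4.75 + ν·Q^9.4·(L/(gh_f))^5.2]^0.04
LQ²/(gh_f) = 0.7557; L/(gh_f) = 6.856
Term 1 = ε^1.25·(…)^4.75 = 1.25×10^-7; Term 2 = ν·Q^9.4·(…)^5.2 = 3.28×10^-7
D = 0.66·(1.25×10^-7 + 3.28×10^-7)^0.04 = 0.3679 m = 368 mm
Check: V = 3.12 m/s, Re = 2.46×10^6, f = 0.01094, h_f = 22.5 m ≈ 22.6 m ✓

D ≈ 368 mm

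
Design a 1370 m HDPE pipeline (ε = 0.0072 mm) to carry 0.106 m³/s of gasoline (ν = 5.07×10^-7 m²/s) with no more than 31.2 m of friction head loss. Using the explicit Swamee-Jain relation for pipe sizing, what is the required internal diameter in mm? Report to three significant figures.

D ≈ 219 mm

Swamee-Jain (Type III): D = 0.66·[ε^1.25·(LQ²/(gh_f))^4.75 + ν·Q^9.4·(L/(gh_f))^5.2]^0.04
LQ²/(gh_f) = 0.05029; L/(gh_f) = 4.476
Term 1 = ε^1.25·(…)^4.75 = 2.53×10^-13; Term 2 = ν·Q^9.4·(…)^5.2 = 8.46×10^-13
D = 0.66·(2.53×10^-13 + 8.46×10^-13)^0.04 = 0.2194 m = 219 mm
Check: V = 2.80 m/s, Re = 1.21×10^6, f = 0.01207, h_f = 30.2 m ≈ 31.2 m ✓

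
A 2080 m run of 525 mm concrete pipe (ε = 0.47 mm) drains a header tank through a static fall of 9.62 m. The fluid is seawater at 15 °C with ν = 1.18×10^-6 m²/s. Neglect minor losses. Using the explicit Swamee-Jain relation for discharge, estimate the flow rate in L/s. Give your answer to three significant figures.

Q ≈ 338 L/s

Swamee-Jain (Type II): Q = -0.965·√(gD⁵h_f/L)·ln[ε/(3.7D) + √(3.17ν²L/(gD³h_f))]
√(gD⁵h_f/L) = √(9.81·0.525⁵·9.62/2080) = 0.04254
ε/(3.7D) = 2.42×10^-4; √(3.17ν²L/(gD³h_f)) = 2.59×10^-5
Q = -0.965·0.04254·ln(2.679×10^-4) = 0.3376 m³/s
Check: V = 1.56 m/s, Re = 6.94×10^5, f = 0.01970, h_f = 9.68 m ≈ 9.62 m ✓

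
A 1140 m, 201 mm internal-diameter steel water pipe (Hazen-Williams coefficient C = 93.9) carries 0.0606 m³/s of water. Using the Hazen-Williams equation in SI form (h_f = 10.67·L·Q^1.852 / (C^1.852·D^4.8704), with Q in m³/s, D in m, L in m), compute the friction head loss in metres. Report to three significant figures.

h_f ≈ 37.2 m

h_f = 10.67·1140·0.0606^1.852 / (93.9^1.852·0.201^4.8704) = 37.20 m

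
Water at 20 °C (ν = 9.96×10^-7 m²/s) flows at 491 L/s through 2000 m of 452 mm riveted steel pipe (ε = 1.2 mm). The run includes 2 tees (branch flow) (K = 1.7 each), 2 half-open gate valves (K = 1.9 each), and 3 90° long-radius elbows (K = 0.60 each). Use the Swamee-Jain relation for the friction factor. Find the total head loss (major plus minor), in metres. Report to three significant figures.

V = 4Q/(πD²) = 3.060 m/s; V²/2g = 0.4772 m
Re = 1.39×10^6, ε/D = 0.00265 → f = 0.02545 (Swamee-Jain)
Major: h_f = f(L/D)·V²/2g = 0.02545·4425·0.4772 = 53.75 m
Minor: ΣK = 9.00; h_m = ΣK·V²/2g = 4.295 m
Total H_L = 53.75 + 4.295 = 58.04 m

H_L ≈ 58.0 m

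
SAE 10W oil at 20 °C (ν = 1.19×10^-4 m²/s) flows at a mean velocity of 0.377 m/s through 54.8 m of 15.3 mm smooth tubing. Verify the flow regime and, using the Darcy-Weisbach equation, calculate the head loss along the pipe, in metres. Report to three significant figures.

h_f ≈ 34.3 m

Re = VD/ν = 0.377·0.01530/1.19×10^-4 = 48.5 → laminar (Re < 2300)
f = 64/Re = 1.320
h_f = f(L/D)V²/(2g) = 1.320·(54.8/0.01530)·0.377²/(2·9.81) = 34.26 m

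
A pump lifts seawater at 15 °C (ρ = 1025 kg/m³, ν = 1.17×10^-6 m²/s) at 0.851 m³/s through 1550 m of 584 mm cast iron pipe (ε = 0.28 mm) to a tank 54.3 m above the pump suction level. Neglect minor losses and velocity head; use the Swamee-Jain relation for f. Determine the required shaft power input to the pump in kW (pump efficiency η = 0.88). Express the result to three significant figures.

V = 4Q/(πD²) = 3.177 m/s; Re = 1.59×10^6; ε/D = 4.79×10^-4; f = 0.01696
h_f = f(L/D)V²/2g = 23.15 m
Total head H = z + h_f = 54.3 + 23.15 = 77.45 m
P_hyd = ρgQH = 1025·9.81·0.851·77.45 = 662.8 kW
P_shaft = P_hyd/η = 662.8/0.88 = 753.1 kW

P_shaft ≈ 753 kW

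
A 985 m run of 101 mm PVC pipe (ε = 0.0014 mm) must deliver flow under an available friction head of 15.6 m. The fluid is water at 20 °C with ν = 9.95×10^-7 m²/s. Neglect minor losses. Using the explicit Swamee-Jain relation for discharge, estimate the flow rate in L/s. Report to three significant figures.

Swamee-Jain (Type II): Q = -0.965·√(gD⁵h_f/L)·ln[ε/(3.7D) + √(3.17ν²L/(gD³h_f))]
√(gD⁵h_f/L) = √(9.81·0.101⁵·15.6/985) = 0.001278
ε/(3.7D) = 3.75×10^-6; √(3.17ν²L/(gD³h_f)) = 1.40×10^-4
Q = -0.965·0.001278·ln(1.438×10^-4) = 0.01091 m³/s
Check: V = 1.36 m/s, Re = 1.38×10^5, f = 0.01682, h_f = 15.5 m ≈ 15.6 m ✓

Q ≈ 10.9 L/s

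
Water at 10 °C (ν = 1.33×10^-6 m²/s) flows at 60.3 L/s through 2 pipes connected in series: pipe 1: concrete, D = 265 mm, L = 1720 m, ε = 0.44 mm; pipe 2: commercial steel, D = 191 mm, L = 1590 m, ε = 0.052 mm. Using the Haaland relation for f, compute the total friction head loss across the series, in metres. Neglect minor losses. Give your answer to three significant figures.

H ≈ 40.3 m

Pipe 1: V = 1.093 m/s, Re = 2.18×10^5, ε/D = 0.00166, f = 0.02317, h_1 = f(L/D)V²/2g = 9.161 m
Pipe 2: V = 2.105 m/s, Re = 3.02×10^5, ε/D = 2.72×10^-4, f = 0.01659, h_2 = f(L/D)V²/2g = 31.18 m
Series → Q common, losses add: H = Σh = 40.34 m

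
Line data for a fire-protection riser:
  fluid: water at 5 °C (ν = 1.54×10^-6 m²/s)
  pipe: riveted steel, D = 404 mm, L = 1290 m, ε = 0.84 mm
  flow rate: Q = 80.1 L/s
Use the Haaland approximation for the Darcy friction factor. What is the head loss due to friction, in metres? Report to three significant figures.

V = 4Q/(πD²) = 4·0.0801/(π·0.404²) = 0.6249 m/s
Re = VD/ν = 0.6249·0.404/1.54×10^-6 = 1.64×10^5 → turbulent
ε/D = 0.84/404 = 0.00208
Haaland: f = 0.02464
h_f = f(L/D)V²/(2g) = 0.02464·(1290/0.404)·0.6249²/(2·9.81) = 1.566 m

h_f ≈ 1.57 m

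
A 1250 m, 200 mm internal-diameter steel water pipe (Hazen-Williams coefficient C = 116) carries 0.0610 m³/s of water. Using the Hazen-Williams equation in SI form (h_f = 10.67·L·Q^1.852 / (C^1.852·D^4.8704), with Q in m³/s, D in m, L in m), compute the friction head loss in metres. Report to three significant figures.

h_f ≈ 28.6 m

h_f = 10.67·1250·0.0610^1.852 / (116^1.852·0.200^4.8704) = 28.60 m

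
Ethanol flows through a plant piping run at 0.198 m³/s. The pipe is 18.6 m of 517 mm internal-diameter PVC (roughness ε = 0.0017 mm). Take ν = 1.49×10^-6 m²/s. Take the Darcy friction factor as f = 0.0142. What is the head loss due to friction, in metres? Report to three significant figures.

V = 4Q/(πD²) = 4·0.198/(π·0.517²) = 0.9432 m/s
h_f = f(L/D)V²/(2g) = 0.01420·(18.6/0.517)·0.9432²/(2·9.81) = 0.02316 m

h_f ≈ 0.0232 m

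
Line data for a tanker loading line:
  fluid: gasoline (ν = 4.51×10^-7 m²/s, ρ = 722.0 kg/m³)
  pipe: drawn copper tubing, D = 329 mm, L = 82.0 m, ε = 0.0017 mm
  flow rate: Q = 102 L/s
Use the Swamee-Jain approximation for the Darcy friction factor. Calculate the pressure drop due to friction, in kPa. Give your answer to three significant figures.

Δp ≈ 1.55 kPa

V = 4Q/(πD²) = 4·0.102/(π·0.329²) = 1.200 m/s
Re = VD/ν = 1.200·0.329/4.51×10^-7 = 8.75×10^5 → turbulent
ε/D = 0.0017/329 = 5.17×10^-6
Swamee-Jain: f = 0.01199
h_f = f(L/D)V²/(2g) = 0.01199·(82.0/0.329)·1.200²/(2·9.81) = 0.2193 m
Δp = ρg·h_f = 722.0·9.81·0.2193 = 1.553 kPa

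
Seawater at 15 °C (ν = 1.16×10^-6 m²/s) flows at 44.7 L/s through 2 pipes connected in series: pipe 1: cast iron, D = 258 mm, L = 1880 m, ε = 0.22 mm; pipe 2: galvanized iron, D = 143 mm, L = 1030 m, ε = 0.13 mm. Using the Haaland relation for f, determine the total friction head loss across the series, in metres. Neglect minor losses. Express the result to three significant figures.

Pipe 1: V = 0.8550 m/s, Re = 1.90×10^5, ε/D = 8.53×10^-4, f = 0.02037, h_1 = f(L/D)V²/2g = 5.530 m
Pipe 2: V = 2.783 m/s, Re = 3.43×10^5, ε/D = 9.09×10^-4, f = 0.02002, h_2 = f(L/D)V²/2g = 56.95 m
Series → Q common, losses add: H = Σh = 62.48 m

H ≈ 62.5 m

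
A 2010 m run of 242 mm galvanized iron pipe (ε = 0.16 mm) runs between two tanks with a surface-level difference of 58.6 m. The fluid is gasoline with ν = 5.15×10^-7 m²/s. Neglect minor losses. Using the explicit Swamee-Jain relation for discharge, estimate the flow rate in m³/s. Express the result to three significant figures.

Q ≈ 0.127 m³/s

Swamee-Jain (Type II): Q = -0.965·√(gD⁵h_f/L)·ln[ε/(3.7D) + √(3.17ν²L/(gD³h_f))]
√(gD⁵h_f/L) = √(9.81·0.242⁵·58.6/2010) = 0.01541
ε/(3.7D) = 1.79×10^-4; √(3.17ν²L/(gD³h_f)) = 1.44×10^-5
Q = -0.965·0.01541·ln(1.931×10^-4) = 0.1272 m³/s
Check: V = 2.76 m/s, Re = 1.30×10^6, f = 0.01820, h_f = 58.9 m ≈ 58.6 m ✓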